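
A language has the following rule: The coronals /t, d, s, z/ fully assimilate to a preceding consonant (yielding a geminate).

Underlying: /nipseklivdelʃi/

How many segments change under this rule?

2

/s/ after /p/ → [p] (total assimilation)
/d/ after /v/ → [v] (total assimilation)
2 segments change.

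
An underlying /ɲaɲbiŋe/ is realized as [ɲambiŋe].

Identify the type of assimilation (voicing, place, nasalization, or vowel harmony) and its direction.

/ɲ/→[m].
Each target copies a feature from the following segment, so the direction is regressive.

place assimilation, regressive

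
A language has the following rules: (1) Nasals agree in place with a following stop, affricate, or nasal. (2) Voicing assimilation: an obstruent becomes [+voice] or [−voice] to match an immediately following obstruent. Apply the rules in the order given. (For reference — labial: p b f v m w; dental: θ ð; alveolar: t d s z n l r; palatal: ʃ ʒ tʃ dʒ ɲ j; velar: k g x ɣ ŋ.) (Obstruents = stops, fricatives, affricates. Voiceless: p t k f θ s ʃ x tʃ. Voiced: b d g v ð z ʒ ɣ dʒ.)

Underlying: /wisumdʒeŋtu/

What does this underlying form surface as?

Rule 1: /m/ before /dʒ/ (palatal) → [ɲ]
Rule 1: /ŋ/ before /t/ (alveolar) → [n]
After rule 1: wisuɲdʒentu
Rule 2: no segment meets the rule's conditions; no change.

[wisuɲdʒentu]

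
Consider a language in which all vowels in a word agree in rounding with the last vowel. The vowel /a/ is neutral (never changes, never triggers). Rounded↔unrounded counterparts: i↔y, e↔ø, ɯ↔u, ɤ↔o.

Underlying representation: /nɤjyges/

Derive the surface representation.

[nɤjiges]

/y/ harmonizes with /e/ ([-round]) → [i]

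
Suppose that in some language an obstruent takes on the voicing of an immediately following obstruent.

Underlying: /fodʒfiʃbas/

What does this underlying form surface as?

[fotʃfiʒbas]

/dʒ/ before /f/ (voiceless) → [tʃ]
/ʃ/ before /b/ (voiced) → [ʒ]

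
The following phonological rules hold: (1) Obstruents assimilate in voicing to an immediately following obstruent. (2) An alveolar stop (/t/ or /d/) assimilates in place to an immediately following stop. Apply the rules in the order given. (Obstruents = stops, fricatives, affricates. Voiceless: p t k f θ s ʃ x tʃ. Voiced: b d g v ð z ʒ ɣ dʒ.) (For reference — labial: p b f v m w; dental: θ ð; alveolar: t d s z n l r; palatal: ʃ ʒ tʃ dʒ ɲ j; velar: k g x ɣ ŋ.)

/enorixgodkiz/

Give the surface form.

[enoriɣgokkiz]

Rule 1: /x/ before /g/ (voiced) → [ɣ]
Rule 1: /d/ before /k/ (voiceless) → [t]
After rule 1: enoriɣgotkiz
Rule 2: /t/ before /k/ (velar) → [k]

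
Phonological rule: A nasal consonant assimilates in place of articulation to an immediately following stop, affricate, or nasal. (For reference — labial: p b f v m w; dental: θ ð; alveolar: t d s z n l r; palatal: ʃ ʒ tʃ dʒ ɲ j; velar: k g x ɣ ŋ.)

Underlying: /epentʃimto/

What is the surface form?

[epeɲtʃinto]

/n/ before /tʃ/ (palatal) → [ɲ]
/m/ before /t/ (alveolar) → [n]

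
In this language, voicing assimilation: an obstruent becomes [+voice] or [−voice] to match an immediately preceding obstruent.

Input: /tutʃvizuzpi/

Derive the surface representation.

/v/ after /tʃ/ (voiceless) → [f]
/p/ after /z/ (voiced) → [b]

[tutʃfizuzbi]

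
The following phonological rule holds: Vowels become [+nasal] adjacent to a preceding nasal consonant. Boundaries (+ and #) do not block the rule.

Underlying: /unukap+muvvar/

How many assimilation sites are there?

2

/u/ after nasal /n/ → [ũ]
/u/ after nasal /m/ → [ũ]
2 segments change.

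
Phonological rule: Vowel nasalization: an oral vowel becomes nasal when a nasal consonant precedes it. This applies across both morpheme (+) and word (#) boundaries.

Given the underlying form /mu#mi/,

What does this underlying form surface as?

[mũ#mĩ]

/u/ after nasal /m/ → [ũ]
/i/ after nasal /m/ → [ĩ]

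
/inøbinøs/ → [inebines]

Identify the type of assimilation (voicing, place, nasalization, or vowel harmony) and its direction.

vowel harmony, progressive

/ø/→[e] /ø/→[e].
Vowels agree with the first vowel, so the harmony is progressive.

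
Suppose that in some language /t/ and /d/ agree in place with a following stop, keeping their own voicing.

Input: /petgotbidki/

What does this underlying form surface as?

[pekgopbigki]

/t/ before /g/ (velar) → [k]
/t/ before /b/ (labial) → [p]
/d/ before /k/ (velar) → [g]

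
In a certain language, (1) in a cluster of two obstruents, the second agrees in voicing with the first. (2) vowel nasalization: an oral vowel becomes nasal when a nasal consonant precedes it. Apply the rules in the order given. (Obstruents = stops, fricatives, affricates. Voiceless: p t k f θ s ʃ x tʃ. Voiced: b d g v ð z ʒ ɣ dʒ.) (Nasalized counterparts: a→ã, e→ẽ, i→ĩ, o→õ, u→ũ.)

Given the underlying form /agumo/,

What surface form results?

[agumõ]

Rule 1: no segment meets the rule's conditions; no change.
After rule 1: agumo
Rule 2: /o/ after nasal /m/ → [õ]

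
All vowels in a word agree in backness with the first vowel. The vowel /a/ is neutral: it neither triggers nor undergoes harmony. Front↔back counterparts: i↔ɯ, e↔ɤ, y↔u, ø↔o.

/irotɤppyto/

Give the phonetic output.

/o/ harmonizes with /i/ ([-back]) → [ø]
/ɤ/ harmonizes with /i/ ([-back]) → [e]
/o/ harmonizes with /i/ ([-back]) → [ø]

[irøteppytø]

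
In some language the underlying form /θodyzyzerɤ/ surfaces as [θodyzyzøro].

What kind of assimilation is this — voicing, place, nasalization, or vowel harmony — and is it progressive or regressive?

/e/→[ø] /ɤ/→[o].
Vowels agree with the first vowel, so the harmony is progressive.

vowel harmony, progressive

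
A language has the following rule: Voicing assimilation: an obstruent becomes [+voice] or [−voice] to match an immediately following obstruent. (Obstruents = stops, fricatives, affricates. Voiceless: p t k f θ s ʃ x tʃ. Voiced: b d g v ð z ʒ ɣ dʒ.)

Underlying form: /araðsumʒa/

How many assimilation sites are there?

/ð/ before /s/ (voiceless) → [θ]
1 segment changes.

1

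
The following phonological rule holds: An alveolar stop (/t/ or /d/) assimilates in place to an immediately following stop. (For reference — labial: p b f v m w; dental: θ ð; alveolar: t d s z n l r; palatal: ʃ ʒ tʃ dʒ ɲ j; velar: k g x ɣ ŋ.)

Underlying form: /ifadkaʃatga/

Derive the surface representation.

/d/ before /k/ (velar) → [g]
/t/ before /g/ (velar) → [k]

[ifagkaʃakga]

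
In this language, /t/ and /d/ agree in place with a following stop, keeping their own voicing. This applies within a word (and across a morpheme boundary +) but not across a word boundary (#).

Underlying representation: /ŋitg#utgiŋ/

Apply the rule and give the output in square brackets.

/t/ before /g/ (velar) → [k]
/t/ before /g/ (velar) → [k]

[ŋikg#ukgiŋ]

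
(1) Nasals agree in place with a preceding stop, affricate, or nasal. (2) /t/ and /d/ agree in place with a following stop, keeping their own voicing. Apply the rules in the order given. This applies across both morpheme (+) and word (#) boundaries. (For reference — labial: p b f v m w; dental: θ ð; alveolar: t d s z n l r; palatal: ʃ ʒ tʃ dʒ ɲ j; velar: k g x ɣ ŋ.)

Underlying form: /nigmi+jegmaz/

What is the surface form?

[nigŋi+jegŋaz]

Rule 1: /m/ after /g/ (velar) → [ŋ]
Rule 1: /m/ after /g/ (velar) → [ŋ]
After rule 1: nigŋi+jegŋaz
Rule 2: no segment meets the rule's conditions; no change.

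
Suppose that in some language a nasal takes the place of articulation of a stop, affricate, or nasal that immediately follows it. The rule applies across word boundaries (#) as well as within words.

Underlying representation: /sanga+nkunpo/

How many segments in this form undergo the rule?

/n/ before /g/ (velar) → [ŋ]
/n/ before /k/ (velar) → [ŋ]
/n/ before /p/ (labial) → [m]
3 segments change.

3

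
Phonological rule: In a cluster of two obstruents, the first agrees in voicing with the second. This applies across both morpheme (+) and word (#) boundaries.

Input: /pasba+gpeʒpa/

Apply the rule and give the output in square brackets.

[pazba+kpeʃpa]

/s/ before /b/ (voiced) → [z]
/g/ before /p/ (voiceless) → [k]
/ʒ/ before /p/ (voiceless) → [ʃ]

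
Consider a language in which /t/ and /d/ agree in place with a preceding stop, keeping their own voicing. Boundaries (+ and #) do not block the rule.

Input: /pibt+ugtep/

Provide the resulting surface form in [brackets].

/t/ after /b/ (labial) → [p]
/t/ after /g/ (velar) → [k]

[pibp+ugkep]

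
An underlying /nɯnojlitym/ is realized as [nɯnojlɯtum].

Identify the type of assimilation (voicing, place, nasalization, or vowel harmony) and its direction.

/i/→[ɯ] /y/→[u].
Vowels agree with the first vowel, so the harmony is progressive.

vowel harmony, progressive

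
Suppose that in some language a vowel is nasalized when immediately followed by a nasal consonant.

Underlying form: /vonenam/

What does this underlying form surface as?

/o/ before nasal /n/ → [õ]
/e/ before nasal /n/ → [ẽ]
/a/ before nasal /m/ → [ã]

[võnẽnãm]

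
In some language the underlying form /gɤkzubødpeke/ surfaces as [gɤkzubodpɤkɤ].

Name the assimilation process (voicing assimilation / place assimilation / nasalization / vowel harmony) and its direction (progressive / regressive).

/ø/→[o] /e/→[ɤ] /e/→[ɤ].
Vowels agree with the first vowel, so the harmony is progressive.

vowel harmony, progressive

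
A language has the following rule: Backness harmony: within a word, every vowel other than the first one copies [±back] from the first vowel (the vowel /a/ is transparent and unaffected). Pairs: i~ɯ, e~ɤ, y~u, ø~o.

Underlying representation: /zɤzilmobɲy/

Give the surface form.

/i/ harmonizes with /ɤ/ ([+back]) → [ɯ]
/y/ harmonizes with /ɤ/ ([+back]) → [u]

[zɤzɯlmobɲu]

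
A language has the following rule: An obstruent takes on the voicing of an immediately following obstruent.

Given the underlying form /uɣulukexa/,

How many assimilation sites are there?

0

No segment meets the rule's conditions.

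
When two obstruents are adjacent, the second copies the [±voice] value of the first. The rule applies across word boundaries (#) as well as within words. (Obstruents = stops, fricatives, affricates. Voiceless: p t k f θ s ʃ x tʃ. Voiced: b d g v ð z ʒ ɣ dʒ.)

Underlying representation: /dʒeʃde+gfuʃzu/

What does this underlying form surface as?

[dʒeʃte+gvuʃsu]

/d/ after /ʃ/ (voiceless) → [t]
/f/ after /g/ (voiced) → [v]
/z/ after /ʃ/ (voiceless) → [s]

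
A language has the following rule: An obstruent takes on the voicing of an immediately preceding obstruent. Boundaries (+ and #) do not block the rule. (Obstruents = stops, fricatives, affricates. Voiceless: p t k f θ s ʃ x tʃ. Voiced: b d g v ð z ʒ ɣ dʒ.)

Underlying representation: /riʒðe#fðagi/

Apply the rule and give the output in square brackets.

/ð/ after /f/ (voiceless) → [θ]

[riʒðe#fθagi]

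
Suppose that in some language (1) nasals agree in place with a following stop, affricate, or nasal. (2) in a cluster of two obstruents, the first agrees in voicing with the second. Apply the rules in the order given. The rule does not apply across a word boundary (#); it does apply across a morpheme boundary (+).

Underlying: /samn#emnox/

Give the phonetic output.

[sann#ennox]

Rule 1: /m/ before /n/ (alveolar) → [n]
Rule 1: /m/ before /n/ (alveolar) → [n]
After rule 1: sann#ennox
Rule 2: no segment meets the rule's conditions; no change.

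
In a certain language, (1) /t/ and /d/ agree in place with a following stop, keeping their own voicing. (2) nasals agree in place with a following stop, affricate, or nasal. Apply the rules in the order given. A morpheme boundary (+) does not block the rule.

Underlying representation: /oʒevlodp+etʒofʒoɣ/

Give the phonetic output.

[oʒevlobp+etʒofʒoɣ]

Rule 1: /d/ before /p/ (labial) → [b]
After rule 1: oʒevlobp+etʒofʒoɣ
Rule 2: no segment meets the rule's conditions; no change.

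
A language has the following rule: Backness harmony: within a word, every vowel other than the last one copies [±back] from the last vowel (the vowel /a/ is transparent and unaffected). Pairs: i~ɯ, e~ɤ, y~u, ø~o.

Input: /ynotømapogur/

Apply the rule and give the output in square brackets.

[unotomapogur]

/y/ harmonizes with /u/ ([+back]) → [u]
/ø/ harmonizes with /u/ ([+back]) → [o]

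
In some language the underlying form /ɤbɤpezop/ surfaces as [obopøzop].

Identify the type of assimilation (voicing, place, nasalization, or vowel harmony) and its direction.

vowel harmony, regressive

/ɤ/→[o] /ɤ/→[o] /e/→[ø].
Vowels agree with the last vowel, so the harmony is regressive.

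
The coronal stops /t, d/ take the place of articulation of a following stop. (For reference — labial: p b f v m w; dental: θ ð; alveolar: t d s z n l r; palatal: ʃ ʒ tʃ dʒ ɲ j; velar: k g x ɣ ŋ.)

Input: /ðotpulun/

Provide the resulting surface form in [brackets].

/t/ before /p/ (labial) → [p]

[ðoppulun]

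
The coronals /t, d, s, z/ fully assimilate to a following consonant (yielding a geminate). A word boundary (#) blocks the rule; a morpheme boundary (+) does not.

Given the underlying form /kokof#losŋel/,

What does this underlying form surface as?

/s/ before /ŋ/ → [ŋ] (total assimilation)

[kokof#loŋŋel]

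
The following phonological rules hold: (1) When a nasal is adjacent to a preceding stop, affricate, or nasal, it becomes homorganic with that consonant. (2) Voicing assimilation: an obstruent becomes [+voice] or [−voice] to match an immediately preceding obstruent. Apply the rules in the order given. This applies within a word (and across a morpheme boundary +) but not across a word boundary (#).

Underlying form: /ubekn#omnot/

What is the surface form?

Rule 1: /n/ after /k/ (velar) → [ŋ]
Rule 1: /n/ after /m/ (labial) → [m]
After rule 1: ubekŋ#ommot
Rule 2: no segment meets the rule's conditions; no change.

[ubekŋ#ommot]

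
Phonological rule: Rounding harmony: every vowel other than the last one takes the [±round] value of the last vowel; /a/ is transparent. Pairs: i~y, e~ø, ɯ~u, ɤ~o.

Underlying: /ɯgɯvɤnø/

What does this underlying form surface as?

/ɯ/ harmonizes with /ø/ ([+round]) → [u]
/ɯ/ harmonizes with /ø/ ([+round]) → [u]
/ɤ/ harmonizes with /ø/ ([+round]) → [o]

[uguvonø]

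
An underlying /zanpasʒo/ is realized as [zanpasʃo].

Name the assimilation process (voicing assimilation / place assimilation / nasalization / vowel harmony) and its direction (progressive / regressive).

voicing assimilation, progressive

/ʒ/→[ʃ].
Each target copies a feature from the preceding segment, so the direction is progressive.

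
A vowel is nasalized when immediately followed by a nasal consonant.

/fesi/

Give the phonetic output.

no segment meets the rule's conditions; no change.

[fesi]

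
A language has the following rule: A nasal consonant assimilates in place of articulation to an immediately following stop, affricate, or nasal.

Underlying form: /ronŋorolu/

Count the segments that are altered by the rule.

1

/n/ before /ŋ/ (velar) → [ŋ]
1 segment changes.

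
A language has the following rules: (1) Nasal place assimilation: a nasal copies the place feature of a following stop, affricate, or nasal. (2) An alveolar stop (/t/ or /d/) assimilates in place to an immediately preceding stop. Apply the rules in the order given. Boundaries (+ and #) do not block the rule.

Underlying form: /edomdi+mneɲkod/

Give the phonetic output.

Rule 1: /m/ before /d/ (alveolar) → [n]
Rule 1: /m/ before /n/ (alveolar) → [n]
Rule 1: /ɲ/ before /k/ (velar) → [ŋ]
After rule 1: edondi+nneŋkod
Rule 2: no segment meets the rule's conditions; no change.

[edondi+nneŋkod]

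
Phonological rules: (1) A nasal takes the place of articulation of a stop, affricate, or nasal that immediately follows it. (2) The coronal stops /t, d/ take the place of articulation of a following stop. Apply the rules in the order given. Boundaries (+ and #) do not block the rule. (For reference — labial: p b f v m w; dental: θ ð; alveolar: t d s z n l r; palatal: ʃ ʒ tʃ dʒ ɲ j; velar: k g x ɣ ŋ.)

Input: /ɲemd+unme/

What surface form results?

Rule 1: /m/ before /d/ (alveolar) → [n]
Rule 1: /n/ before /m/ (labial) → [m]
After rule 1: ɲend+umme
Rule 2: no segment meets the rule's conditions; no change.

[ɲend+umme]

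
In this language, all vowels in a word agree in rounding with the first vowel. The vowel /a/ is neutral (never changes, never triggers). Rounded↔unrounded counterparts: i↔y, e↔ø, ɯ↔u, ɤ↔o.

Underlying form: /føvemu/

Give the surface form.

/e/ harmonizes with /ø/ ([+round]) → [ø]

[føvømu]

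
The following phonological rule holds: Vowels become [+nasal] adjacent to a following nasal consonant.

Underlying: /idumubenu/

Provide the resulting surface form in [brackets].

/u/ before nasal /m/ → [ũ]
/e/ before nasal /n/ → [ẽ]

[idũmubẽnu]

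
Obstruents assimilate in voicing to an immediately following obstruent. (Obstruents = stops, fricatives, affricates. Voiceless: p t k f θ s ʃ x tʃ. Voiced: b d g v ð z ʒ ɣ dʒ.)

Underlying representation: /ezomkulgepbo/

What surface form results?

/p/ before /b/ (voiced) → [b]

[ezomkulgebbo]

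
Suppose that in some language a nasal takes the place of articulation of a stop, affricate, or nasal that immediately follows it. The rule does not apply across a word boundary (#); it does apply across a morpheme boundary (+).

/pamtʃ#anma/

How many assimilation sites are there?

/m/ before /tʃ/ (palatal) → [ɲ]
/n/ before /m/ (labial) → [m]
2 segments change.

2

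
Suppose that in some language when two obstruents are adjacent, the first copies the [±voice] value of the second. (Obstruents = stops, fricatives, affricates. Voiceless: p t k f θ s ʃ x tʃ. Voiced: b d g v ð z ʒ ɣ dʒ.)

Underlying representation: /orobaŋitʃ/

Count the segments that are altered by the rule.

0

No segment meets the rule's conditions.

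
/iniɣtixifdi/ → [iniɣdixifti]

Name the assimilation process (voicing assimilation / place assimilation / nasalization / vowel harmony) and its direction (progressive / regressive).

voicing assimilation, progressive

/t/→[d] /d/→[t].
Each target copies a feature from the preceding segment, so the direction is progressive.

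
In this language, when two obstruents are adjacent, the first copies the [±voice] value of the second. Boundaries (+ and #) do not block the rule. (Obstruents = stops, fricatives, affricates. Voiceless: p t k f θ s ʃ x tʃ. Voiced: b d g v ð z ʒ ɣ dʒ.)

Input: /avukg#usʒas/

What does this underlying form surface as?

/k/ before /g/ (voiced) → [g]
/s/ before /ʒ/ (voiced) → [z]

[avugg#uzʒas]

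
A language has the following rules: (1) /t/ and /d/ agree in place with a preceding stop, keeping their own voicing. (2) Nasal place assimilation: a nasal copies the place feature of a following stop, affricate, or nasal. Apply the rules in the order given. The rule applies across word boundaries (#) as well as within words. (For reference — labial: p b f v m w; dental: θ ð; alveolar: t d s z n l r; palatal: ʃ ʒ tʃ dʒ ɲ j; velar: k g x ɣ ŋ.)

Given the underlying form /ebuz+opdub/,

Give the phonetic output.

Rule 1: /d/ after /p/ (labial) → [b]
After rule 1: ebuz+opbub
Rule 2: no segment meets the rule's conditions; no change.

[ebuz+opbub]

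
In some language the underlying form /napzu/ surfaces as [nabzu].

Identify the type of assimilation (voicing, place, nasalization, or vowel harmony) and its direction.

voicing assimilation, regressive

/p/→[b].
Each target copies a feature from the following segment, so the direction is regressive.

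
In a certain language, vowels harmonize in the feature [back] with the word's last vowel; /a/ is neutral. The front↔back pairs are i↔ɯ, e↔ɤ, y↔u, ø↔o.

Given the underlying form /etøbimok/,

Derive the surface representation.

[ɤtobɯmok]

/e/ harmonizes with /o/ ([+back]) → [ɤ]
/ø/ harmonizes with /o/ ([+back]) → [o]
/i/ harmonizes with /o/ ([+back]) → [ɯ]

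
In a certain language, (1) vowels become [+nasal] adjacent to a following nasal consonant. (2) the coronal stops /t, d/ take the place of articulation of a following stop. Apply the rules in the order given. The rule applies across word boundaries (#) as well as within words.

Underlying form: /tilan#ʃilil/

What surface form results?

[tilãn#ʃilil]

Rule 1: /a/ before nasal /n/ → [ã]
After rule 1: tilãn#ʃilil
Rule 2: no segment meets the rule's conditions; no change.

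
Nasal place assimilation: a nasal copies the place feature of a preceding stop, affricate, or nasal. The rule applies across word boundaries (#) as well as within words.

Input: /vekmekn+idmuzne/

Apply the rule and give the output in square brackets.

[vekŋekŋ+idnuzne]

/m/ after /k/ (velar) → [ŋ]
/n/ after /k/ (velar) → [ŋ]
/m/ after /d/ (alveolar) → [n]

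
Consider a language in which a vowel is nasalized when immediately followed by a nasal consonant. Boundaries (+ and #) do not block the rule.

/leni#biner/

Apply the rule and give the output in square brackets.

[lẽni#bĩner]

/e/ before nasal /n/ → [ẽ]
/i/ before nasal /n/ → [ĩ]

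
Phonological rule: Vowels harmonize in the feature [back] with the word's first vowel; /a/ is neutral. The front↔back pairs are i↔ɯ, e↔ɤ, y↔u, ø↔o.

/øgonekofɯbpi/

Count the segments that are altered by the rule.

3

/o/ harmonizes with /ø/ ([-back]) → [ø]
/o/ harmonizes with /ø/ ([-back]) → [ø]
/ɯ/ harmonizes with /ø/ ([-back]) → [i]
3 segments change.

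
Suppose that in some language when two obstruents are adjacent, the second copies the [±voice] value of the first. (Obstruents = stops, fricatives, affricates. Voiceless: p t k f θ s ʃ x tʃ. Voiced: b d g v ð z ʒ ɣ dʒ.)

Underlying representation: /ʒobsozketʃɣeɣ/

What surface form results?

[ʒobzozgetʃxeɣ]

/s/ after /b/ (voiced) → [z]
/k/ after /z/ (voiced) → [g]
/ɣ/ after /tʃ/ (voiceless) → [x]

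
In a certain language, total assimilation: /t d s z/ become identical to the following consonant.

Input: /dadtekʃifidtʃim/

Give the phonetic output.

/d/ before /t/ → [t] (total assimilation)
/d/ before /tʃ/ → [tʃ] (total assimilation)

[dattekʃifitʃtʃim]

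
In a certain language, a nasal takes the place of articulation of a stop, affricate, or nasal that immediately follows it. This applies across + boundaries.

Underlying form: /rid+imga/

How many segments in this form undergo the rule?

/m/ before /g/ (velar) → [ŋ]
1 segment changes.

1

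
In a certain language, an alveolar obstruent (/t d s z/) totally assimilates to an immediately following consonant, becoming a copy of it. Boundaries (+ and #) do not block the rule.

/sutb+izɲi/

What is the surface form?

/t/ before /b/ → [b] (total assimilation)
/z/ before /ɲ/ → [ɲ] (total assimilation)

[subb+iɲɲi]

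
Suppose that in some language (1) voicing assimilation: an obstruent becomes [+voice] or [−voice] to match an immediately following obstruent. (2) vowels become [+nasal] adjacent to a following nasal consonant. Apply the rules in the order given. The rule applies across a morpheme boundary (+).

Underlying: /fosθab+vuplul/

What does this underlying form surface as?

[fosθab+vuplul]

Rule 1: no segment meets the rule's conditions; no change.
After rule 1: fosθab+vuplul
Rule 2: no segment meets the rule's conditions; no change.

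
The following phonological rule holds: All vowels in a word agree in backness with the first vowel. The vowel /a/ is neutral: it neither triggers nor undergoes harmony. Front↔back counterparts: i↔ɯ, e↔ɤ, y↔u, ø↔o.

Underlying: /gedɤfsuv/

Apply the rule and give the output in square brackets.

[gedefsyv]

/ɤ/ harmonizes with /e/ ([-back]) → [e]
/u/ harmonizes with /e/ ([-back]) → [y]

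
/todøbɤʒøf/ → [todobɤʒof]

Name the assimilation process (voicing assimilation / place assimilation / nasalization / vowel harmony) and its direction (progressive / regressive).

vowel harmony, progressive

/ø/→[o] /ø/→[o].
Vowels agree with the first vowel, so the harmony is progressive.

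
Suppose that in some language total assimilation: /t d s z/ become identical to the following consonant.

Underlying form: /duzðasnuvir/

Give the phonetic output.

[duððannuvir]

/z/ before /ð/ → [ð] (total assimilation)
/s/ before /n/ → [n] (total assimilation)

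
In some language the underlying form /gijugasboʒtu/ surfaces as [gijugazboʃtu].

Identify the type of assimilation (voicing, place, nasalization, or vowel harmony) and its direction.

/s/→[z] /ʒ/→[ʃ].
Each target copies a feature from the following segment, so the direction is regressive.

voicing assimilation, regressive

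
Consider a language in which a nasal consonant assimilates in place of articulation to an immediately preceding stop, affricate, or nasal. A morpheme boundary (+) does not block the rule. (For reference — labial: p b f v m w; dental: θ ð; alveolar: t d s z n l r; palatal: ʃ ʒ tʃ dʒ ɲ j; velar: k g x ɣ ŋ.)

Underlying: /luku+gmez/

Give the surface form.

/m/ after /g/ (velar) → [ŋ]

[luku+gŋez]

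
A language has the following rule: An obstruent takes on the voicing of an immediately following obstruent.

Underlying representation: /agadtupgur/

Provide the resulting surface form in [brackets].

[agattubgur]

/d/ before /t/ (voiceless) → [t]
/p/ before /g/ (voiced) → [b]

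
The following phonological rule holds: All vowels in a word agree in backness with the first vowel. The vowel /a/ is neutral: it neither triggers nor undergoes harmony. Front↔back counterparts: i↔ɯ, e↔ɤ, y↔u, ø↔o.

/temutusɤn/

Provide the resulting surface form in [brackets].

/u/ harmonizes with /e/ ([-back]) → [y]
/u/ harmonizes with /e/ ([-back]) → [y]
/ɤ/ harmonizes with /e/ ([-back]) → [e]

[temytysen]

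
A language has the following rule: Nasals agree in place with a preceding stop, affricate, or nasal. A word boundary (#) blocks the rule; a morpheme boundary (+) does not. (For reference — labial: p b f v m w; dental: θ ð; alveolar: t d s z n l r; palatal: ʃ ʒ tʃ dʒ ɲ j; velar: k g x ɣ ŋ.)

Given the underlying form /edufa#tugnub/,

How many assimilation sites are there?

/n/ after /g/ (velar) → [ŋ]
1 segment changes.

1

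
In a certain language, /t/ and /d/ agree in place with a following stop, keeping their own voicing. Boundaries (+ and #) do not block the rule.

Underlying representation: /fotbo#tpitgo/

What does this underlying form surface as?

/t/ before /b/ (labial) → [p]
/t/ before /p/ (labial) → [p]
/t/ before /g/ (velar) → [k]

[fopbo#ppikgo]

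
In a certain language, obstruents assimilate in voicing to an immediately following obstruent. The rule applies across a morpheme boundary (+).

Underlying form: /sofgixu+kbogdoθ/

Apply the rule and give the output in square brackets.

[sovgixu+gbogdoθ]

/f/ before /g/ (voiced) → [v]
/k/ before /b/ (voiced) → [g]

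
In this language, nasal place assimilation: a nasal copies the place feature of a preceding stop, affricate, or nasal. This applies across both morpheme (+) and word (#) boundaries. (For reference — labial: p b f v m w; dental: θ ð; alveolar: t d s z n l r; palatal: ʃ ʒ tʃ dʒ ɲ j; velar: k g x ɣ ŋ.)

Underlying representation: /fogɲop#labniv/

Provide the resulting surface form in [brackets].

/ɲ/ after /g/ (velar) → [ŋ]
/n/ after /b/ (labial) → [m]

[fogŋop#labmiv]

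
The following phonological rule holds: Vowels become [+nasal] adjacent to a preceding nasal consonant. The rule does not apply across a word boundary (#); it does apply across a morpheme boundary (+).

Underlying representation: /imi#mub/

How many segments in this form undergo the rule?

2

/i/ after nasal /m/ → [ĩ]
/u/ after nasal /m/ → [ũ]
2 segments change.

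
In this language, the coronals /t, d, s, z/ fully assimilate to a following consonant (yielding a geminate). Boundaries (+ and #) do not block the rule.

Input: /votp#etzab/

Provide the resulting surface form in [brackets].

/t/ before /p/ → [p] (total assimilation)
/t/ before /z/ → [z] (total assimilation)

[vopp#ezzab]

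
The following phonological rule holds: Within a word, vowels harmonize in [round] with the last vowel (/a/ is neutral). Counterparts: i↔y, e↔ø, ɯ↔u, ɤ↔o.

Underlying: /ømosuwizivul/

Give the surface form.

[ømosuwyzyvul]

/i/ harmonizes with /u/ ([+round]) → [y]
/i/ harmonizes with /u/ ([+round]) → [y]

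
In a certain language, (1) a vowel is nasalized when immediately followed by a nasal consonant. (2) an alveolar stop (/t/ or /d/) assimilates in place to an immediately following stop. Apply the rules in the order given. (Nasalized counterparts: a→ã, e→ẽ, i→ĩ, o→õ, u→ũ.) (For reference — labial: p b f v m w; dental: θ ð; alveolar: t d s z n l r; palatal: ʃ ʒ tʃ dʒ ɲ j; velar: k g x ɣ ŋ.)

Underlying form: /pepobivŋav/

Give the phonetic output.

Rule 1: no segment meets the rule's conditions; no change.
After rule 1: pepobivŋav
Rule 2: no segment meets the rule's conditions; no change.

[pepobivŋav]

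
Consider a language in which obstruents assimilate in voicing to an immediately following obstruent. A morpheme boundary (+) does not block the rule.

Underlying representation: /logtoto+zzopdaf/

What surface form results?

[loktoto+zzobdaf]

/g/ before /t/ (voiceless) → [k]
/p/ before /d/ (voiced) → [b]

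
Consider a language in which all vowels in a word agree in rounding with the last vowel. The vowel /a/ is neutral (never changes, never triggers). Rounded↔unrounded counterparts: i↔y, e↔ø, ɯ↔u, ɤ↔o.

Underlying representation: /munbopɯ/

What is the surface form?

/u/ harmonizes with /ɯ/ ([-round]) → [ɯ]
/o/ harmonizes with /ɯ/ ([-round]) → [ɤ]

[mɯnbɤpɯ]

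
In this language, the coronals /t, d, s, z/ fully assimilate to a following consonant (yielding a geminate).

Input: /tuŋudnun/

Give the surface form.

[tuŋunnun]

/d/ before /n/ → [n] (total assimilation)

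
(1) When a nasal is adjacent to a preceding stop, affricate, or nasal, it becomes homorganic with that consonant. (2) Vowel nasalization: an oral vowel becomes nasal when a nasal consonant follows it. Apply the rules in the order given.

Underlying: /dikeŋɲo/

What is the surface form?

[dikẽŋŋo]

Rule 1: /ɲ/ after /ŋ/ (velar) → [ŋ]
After rule 1: dikeŋŋo
Rule 2: /e/ before nasal /ŋ/ → [ẽ]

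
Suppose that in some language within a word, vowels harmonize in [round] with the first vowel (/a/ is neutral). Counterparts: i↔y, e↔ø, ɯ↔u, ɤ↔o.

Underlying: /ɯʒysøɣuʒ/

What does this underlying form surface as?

/y/ harmonizes with /ɯ/ ([-round]) → [i]
/ø/ harmonizes with /ɯ/ ([-round]) → [e]
/u/ harmonizes with /ɯ/ ([-round]) → [ɯ]

[ɯʒiseɣɯʒ]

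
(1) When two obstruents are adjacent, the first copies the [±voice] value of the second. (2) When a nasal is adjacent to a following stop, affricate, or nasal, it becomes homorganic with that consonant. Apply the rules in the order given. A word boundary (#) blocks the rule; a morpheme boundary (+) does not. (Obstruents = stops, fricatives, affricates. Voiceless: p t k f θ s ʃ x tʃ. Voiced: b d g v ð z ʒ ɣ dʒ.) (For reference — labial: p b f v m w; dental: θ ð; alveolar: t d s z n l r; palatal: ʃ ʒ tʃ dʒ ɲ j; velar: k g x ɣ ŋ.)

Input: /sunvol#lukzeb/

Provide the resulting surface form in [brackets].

Rule 1: /k/ before /z/ (voiced) → [g]
After rule 1: sunvol#lugzeb
Rule 2: no segment meets the rule's conditions; no change.

[sunvol#lugzeb]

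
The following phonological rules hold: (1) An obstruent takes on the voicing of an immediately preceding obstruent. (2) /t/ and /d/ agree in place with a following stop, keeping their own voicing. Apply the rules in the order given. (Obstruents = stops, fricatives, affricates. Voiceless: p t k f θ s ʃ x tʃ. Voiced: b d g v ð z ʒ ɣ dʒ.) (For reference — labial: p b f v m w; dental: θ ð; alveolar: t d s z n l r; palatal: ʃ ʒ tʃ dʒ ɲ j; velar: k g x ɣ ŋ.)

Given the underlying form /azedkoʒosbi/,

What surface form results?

Rule 1: /k/ after /d/ (voiced) → [g]
Rule 1: /b/ after /s/ (voiceless) → [p]
After rule 1: azedgoʒospi
Rule 2: /d/ before /g/ (velar) → [g]

[azeggoʒospi]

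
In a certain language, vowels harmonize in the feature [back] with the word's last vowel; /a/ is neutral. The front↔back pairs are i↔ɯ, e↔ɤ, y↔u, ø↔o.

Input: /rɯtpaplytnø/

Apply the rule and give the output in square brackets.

[ritpaplytnø]

/ɯ/ harmonizes with /ø/ ([-back]) → [i]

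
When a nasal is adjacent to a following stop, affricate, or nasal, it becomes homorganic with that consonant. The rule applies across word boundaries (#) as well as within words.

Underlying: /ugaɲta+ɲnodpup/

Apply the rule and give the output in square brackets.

/ɲ/ before /t/ (alveolar) → [n]
/ɲ/ before /n/ (alveolar) → [n]

[uganta+nnodpup]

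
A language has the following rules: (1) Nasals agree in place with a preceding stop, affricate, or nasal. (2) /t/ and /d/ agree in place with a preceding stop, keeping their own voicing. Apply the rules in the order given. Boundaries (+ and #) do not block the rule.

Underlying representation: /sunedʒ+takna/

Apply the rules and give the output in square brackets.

[sunedʒ+takŋa]

Rule 1: /n/ after /k/ (velar) → [ŋ]
After rule 1: sunedʒ+takŋa
Rule 2: no segment meets the rule's conditions; no change.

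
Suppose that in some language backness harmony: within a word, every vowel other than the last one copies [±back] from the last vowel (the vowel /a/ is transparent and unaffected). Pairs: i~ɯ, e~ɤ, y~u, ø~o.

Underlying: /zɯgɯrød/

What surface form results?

/ɯ/ harmonizes with /ø/ ([-back]) → [i]
/ɯ/ harmonizes with /ø/ ([-back]) → [i]

[zigirød]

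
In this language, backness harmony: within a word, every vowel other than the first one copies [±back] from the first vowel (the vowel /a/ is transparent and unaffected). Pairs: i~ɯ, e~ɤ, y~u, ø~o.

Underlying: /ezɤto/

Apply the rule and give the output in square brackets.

[ezetø]

/ɤ/ harmonizes with /e/ ([-back]) → [e]
/o/ harmonizes with /e/ ([-back]) → [ø]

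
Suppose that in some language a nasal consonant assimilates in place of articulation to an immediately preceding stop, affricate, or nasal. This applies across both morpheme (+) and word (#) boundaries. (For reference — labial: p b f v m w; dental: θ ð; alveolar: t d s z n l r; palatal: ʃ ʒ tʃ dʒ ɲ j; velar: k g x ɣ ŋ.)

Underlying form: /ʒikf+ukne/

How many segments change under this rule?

1

/n/ after /k/ (velar) → [ŋ]
1 segment changes.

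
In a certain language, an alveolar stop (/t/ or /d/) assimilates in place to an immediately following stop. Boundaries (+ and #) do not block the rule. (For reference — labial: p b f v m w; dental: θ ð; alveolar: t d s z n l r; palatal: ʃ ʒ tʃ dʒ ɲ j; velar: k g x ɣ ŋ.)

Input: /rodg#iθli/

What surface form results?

[rogg#iθli]

/d/ before /g/ (velar) → [g]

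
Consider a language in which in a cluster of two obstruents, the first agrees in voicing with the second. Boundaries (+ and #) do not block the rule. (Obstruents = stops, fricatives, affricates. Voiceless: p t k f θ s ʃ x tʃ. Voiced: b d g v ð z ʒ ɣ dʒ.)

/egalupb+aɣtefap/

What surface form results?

[egalubb+axtefap]

/p/ before /b/ (voiced) → [b]
/ɣ/ before /t/ (voiceless) → [x]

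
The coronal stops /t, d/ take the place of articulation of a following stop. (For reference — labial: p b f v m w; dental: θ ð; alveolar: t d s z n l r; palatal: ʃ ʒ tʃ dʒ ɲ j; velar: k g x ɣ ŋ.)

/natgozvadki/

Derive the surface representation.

/t/ before /g/ (velar) → [k]
/d/ before /k/ (velar) → [g]

[nakgozvagki]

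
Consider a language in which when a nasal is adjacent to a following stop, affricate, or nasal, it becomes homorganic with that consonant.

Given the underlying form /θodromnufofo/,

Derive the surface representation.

[θodronnufofo]

/m/ before /n/ (alveolar) → [n]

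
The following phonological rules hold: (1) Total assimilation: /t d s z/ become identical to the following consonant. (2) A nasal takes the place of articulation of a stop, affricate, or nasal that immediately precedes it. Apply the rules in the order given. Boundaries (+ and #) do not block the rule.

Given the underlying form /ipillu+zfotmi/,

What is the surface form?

[ipillu+ffommi]

Rule 1: /z/ before /f/ → [f] (total assimilation)
Rule 1: /t/ before /m/ → [m] (total assimilation)
After rule 1: ipillu+ffommi
Rule 2: no segment meets the rule's conditions; no change.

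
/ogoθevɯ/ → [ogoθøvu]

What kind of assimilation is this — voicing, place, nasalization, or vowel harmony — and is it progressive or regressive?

/e/→[ø] /ɯ/→[u].
Vowels agree with the first vowel, so the harmony is progressive.

vowel harmony, progressive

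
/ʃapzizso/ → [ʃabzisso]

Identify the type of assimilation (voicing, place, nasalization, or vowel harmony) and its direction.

/p/→[b] /z/→[s].
Each target copies a feature from the following segment, so the direction is regressive.

voicing assimilation, regressive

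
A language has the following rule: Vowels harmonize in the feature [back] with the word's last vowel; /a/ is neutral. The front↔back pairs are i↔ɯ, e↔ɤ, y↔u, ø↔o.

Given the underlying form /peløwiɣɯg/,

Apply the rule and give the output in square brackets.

[pɤlowɯɣɯg]

/e/ harmonizes with /ɯ/ ([+back]) → [ɤ]
/ø/ harmonizes with /ɯ/ ([+back]) → [o]
/i/ harmonizes with /ɯ/ ([+back]) → [ɯ]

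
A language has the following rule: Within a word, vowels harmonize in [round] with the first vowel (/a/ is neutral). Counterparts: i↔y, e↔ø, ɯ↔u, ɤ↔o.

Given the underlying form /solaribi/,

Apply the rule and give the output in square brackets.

[solaryby]

/i/ harmonizes with /o/ ([+round]) → [y]
/i/ harmonizes with /o/ ([+round]) → [y]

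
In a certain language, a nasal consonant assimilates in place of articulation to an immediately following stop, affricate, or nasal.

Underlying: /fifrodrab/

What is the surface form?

[fifrodrab]

no segment meets the rule's conditions; no change.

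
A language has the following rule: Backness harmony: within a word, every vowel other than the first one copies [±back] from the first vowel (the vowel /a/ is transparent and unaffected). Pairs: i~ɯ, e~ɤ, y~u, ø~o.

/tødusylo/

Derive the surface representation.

[tødysylø]

/u/ harmonizes with /ø/ ([-back]) → [y]
/o/ harmonizes with /ø/ ([-back]) → [ø]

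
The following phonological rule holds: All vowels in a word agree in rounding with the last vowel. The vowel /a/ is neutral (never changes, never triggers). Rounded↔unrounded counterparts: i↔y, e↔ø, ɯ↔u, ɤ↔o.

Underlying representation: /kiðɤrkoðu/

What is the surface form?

/i/ harmonizes with /u/ ([+round]) → [y]
/ɤ/ harmonizes with /u/ ([+round]) → [o]

[kyðorkoðu]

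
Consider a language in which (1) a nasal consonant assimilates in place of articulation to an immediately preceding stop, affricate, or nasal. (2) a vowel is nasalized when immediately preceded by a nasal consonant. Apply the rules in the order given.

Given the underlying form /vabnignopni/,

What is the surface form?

[vabmĩgŋõpmĩ]

Rule 1: /n/ after /b/ (labial) → [m]
Rule 1: /n/ after /g/ (velar) → [ŋ]
Rule 1: /n/ after /p/ (labial) → [m]
After rule 1: vabmigŋopmi
Rule 2: /i/ after nasal /m/ → [ĩ]
Rule 2: /o/ after nasal /ŋ/ → [õ]
Rule 2: /i/ after nasal /m/ → [ĩ]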